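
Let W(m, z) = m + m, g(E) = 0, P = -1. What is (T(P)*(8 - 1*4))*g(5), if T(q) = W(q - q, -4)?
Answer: 0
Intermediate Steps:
W(m, z) = 2*m
T(q) = 0 (T(q) = 2*(q - q) = 2*0 = 0)
(T(P)*(8 - 1*4))*g(5) = (0*(8 - 1*4))*0 = (0*(8 - 4))*0 = (0*4)*0 = 0*0 = 0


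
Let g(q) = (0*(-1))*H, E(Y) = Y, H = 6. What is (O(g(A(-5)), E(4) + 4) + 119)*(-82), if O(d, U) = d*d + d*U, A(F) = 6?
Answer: -9758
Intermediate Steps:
g(q) = 0 (g(q) = (0*(-1))*6 = 0*6 = 0)
O(d, U) = d² + U*d
(O(g(A(-5)), E(4) + 4) + 119)*(-82) = (0*((4 + 4) + 0) + 119)*(-82) = (0*(8 + 0) + 119)*(-82) = (0*8 + 119)*(-82) = (0 + 119)*(-82) = 119*(-82) = -9758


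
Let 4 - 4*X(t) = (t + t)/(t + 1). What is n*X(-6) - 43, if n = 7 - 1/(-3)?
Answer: -601/15 ≈ -40.067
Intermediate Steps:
X(t) = 1 - t/(2*(1 + t)) (X(t) = 1 - (t + t)/(4*(t + 1)) = 1 - 2*t/(4*(1 + t)) = 1 - t/(2*(1 + t)))
n = 22/3 (n = 7 - 1*(-⅓) = 7 + ⅓ = 22/3 ≈ 7.3333)
n*X(-6) - 43 = 22*((2 - 6)/(2*(1 - 6)))/3 - 43 = 22*((½)*(-4)/(-5))/3 - 43 = 22*((½)*(-⅕)*(-4))/3 - 43 = (22/3)*(⅖) - 43 = 44/15 - 43 = -601/15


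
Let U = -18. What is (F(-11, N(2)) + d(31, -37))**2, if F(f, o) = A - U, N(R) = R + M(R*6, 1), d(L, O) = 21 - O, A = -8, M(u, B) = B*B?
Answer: 4624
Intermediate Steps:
M(u, B) = B**2
N(R) = 1 + R (N(R) = R + 1**2 = R + 1 = 1 + R)
F(f, o) = 10 (F(f, o) = -8 - 1*(-18) = -8 + 18 = 10)
(F(-11, N(2)) + d(31, -37))**2 = (10 + (21 - 1*(-37)))**2 = (10 + (21 + 37))**2 = (10 + 58)**2 = 68**2 = 4624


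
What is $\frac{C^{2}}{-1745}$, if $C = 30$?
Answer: $- \frac{180}{349} \approx -0.51576$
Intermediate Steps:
$\frac{C^{2}}{-1745} = \frac{30^{2}}{-1745} = 900 \left(- \frac{1}{1745}\right) = - \frac{180}{349}$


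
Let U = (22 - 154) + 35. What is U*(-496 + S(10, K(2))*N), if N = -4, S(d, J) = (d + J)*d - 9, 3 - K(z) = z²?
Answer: 79540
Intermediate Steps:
K(z) = 3 - z²
S(d, J) = -9 + d*(J + d) (S(d, J) = (J + d)*d - 9 = d*(J + d) - 9 = -9 + d*(J + d))
U = -97 (U = -132 + 35 = -97)
U*(-496 + S(10, K(2))*N) = -97*(-496 + (-9 + 10² + (3 - 1*2²)*10)*(-4)) = -97*(-496 + (-9 + 100 + (3 - 1*4)*10)*(-4)) = -97*(-496 + (-9 + 100 + (3 - 4)*10)*(-4)) = -97*(-496 + (-9 + 100 - 1*10)*(-4)) = -97*(-496 + (-9 + 100 - 10)*(-4)) = -97*(-496 + 81*(-4)) = -97*(-496 - 324) = -97*(-820) = 79540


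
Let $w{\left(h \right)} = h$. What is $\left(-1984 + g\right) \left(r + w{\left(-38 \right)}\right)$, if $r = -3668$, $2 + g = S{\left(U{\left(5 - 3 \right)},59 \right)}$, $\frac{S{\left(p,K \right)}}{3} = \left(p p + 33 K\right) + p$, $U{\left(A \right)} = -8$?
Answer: $-14909238$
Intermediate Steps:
$S{\left(p,K \right)} = 3 p + 3 p^{2} + 99 K$ ($S{\left(p,K \right)} = 3 \left(\left(p p + 33 K\right) + p\right) = 3 \left(\left(p^{2} + 33 K\right) + p\right) = 3 \left(p + p^{2} + 33 K\right) = 3 p + 3 p^{2} + 99 K$)
$g = 6007$ ($g = -2 + \left(3 \left(-8\right) + 3 \left(-8\right)^{2} + 99 \cdot 59\right) = -2 + \left(-24 + 3 \cdot 64 + 5841\right) = -2 + \left(-24 + 192 + 5841\right) = -2 + 6009 = 6007$)
$\left(-1984 + g\right) \left(r + w{\left(-38 \right)}\right) = \left(-1984 + 6007\right) \left(-3668 - 38\right) = 4023 \left(-3706\right) = -14909238$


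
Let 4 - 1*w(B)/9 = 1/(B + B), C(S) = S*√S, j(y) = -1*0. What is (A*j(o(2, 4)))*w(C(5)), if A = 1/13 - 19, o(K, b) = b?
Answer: 0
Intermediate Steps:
j(y) = 0
C(S) = S^(3/2)
A = -246/13 (A = 1/13 - 19 = -246/13 ≈ -18.923)
w(B) = 36 - 9/(2*B) (w(B) = 36 - 9/(B + B) = 36 - 9*1/(2*B) = 36 - 9/(2*B))
(A*j(o(2, 4)))*w(C(5)) = (-246/13*0)*(36 - 9*√5/25/2) = 0*(36 - 9*√5/25/2) = 0*(36 - 9*√5/50) = 0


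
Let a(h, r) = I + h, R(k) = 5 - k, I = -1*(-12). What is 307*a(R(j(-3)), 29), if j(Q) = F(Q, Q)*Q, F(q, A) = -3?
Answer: 2456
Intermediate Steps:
I = 12
j(Q) = -3*Q
a(h, r) = 12 + h
307*a(R(j(-3)), 29) = 307*(12 + (5 - (-3)*(-3))) = 307*(12 + (5 - 1*9)) = 307*(12 + (5 - 9)) = 307*(12 - 4) = 307*8 = 2456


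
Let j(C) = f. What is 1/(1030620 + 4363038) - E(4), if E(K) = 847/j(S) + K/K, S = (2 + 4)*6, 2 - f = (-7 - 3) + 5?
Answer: -658026275/5393658 ≈ -122.00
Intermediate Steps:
f = 7 (f = 2 - ((-7 - 3) + 5) = 2 - (-10 + 5) = 2 - 1*(-5) = 2 + 5 = 7)
S = 36 (S = 6*6 = 36)
j(C) = 7
E(K) = 122 (E(K) = 847/7 + K/K = 847*(⅐) + 1 = 121 + 1 = 122)
1/(1030620 + 4363038) - E(4) = 1/(1030620 + 4363038) - 1*122 = 1/5393658 - 122 = -658026275/5393658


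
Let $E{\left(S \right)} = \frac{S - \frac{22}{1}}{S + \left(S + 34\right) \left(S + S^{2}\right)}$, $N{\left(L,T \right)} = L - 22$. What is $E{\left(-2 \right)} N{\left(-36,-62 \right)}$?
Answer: $\frac{696}{31} \approx 22.452$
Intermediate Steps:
$N{\left(L,T \right)} = -22 + L$ ($N{\left(L,T \right)} = L - 22 = -22 + L$)
$E{\left(S \right)} = \frac{-22 + S}{S + \left(34 + S\right) \left(S + S^{2}\right)}$ ($E{\left(S \right)} = \frac{S - 22}{S + \left(34 + S\right) \left(S + S^{2}\right)} = \frac{-22 + S}{S + \left(34 + S\right) \left(S + S^{2}\right)}$)
$E{\left(-2 \right)} N{\left(-36,-62 \right)} = \frac{-22 - 2}{\left(-2\right) \left(35 + \left(-2\right)^{2} + 35 \left(-2\right)\right)} \left(-22 - 36\right) = \left(- \frac{1}{2}\right) \frac{1}{35 + 4 - 70} \left(-24\right) \left(-58\right) = \left(- \frac{1}{2}\right) \frac{1}{-31} \left(-24\right) \left(-58\right) = \left(- \frac{1}{2}\right) \left(- \frac{1}{31}\right) \left(-24\right) \left(-58\right) = \left(- \frac{12}{31}\right) \left(-58\right) = \frac{696}{31}$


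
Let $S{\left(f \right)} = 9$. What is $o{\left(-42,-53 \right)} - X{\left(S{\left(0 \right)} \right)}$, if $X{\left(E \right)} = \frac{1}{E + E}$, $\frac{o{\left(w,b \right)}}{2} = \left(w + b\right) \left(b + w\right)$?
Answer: $\frac{324899}{18} \approx 18050.0$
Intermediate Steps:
$o{\left(w,b \right)} = 2 \left(b + w\right)^{2}$ ($o{\left(w,b \right)} = 2 \left(w + b\right) \left(b + w\right) = 2 \left(b + w\right) \left(b + w\right) = 2 \left(b + w\right)^{2}$)
$X{\left(E \right)} = \frac{1}{2 E}$
$o{\left(-42,-53 \right)} - X{\left(S{\left(0 \right)} \right)} = 2 \left(-53 - 42\right)^{2} - \frac{1}{2 \cdot 9} = 2 \left(-95\right)^{2} - \frac{1}{2} \cdot \frac{1}{9} = 2 \cdot 9025 - \frac{1}{18} = 18050 - \frac{1}{18} = \frac{324899}{18}$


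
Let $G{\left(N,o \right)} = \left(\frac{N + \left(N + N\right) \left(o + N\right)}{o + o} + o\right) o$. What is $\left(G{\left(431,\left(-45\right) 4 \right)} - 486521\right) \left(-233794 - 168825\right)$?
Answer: $\frac{278390504931}{2} \approx 1.392 \cdot 10^{11}$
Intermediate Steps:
$G{\left(N,o \right)} = o \left(o + \frac{N + 2 N \left(N + o\right)}{2 o}\right)$ ($G{\left(N,o \right)} = \left(\frac{N + 2 N \left(N + o\right)}{2 o} + o\right) o = \left(o + \frac{N + 2 N \left(N + o\right)}{2 o}\right) o = o \left(o + \frac{N + 2 N \left(N + o\right)}{2 o}\right)$)
$\left(G{\left(431,\left(-45\right) 4 \right)} - 486521\right) \left(-233794 - 168825\right) = \left(\left(431^{2} + \left(\left(-45\right) 4\right)^{2} + \frac{1}{2} \cdot 431 + 431 \left(\left(-45\right) 4\right)\right) - 486521\right) \left(-233794 - 168825\right) = \left(\left(185761 + \left(-180\right)^{2} + \frac{431}{2} + 431 \left(-180\right)\right) - 486521\right) \left(-402619\right) = \left(\left(185761 + 32400 + \frac{431}{2} - 77580\right) - 486521\right) \left(-402619\right) = \left(\frac{281593}{2} - 486521\right) \left(-402619\right) = \left(- \frac{691449}{2}\right) \left(-402619\right) = \frac{278390504931}{2}$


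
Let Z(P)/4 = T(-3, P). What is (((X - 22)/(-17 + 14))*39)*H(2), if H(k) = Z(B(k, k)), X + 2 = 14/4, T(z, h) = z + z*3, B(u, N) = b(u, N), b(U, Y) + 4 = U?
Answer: -12792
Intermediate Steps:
b(U, Y) = -4 + U
B(u, N) = -4 + u
T(z, h) = 4*z (T(z, h) = z + 3*z = 4*z)
Z(P) = -48 (Z(P) = 4*(4*(-3)) = 4*(-12) = -48)
X = 3/2 (X = -2 + 14/4 = -2 + 14*(¼) = -2 + 7/2 = 3/2 ≈ 1.5000)
H(k) = -48
(((X - 22)/(-17 + 14))*39)*H(2) = (((3/2 - 22)/(-17 + 14))*39)*(-48) = (-41/2/(-3)*39)*(-48) = (-41/2*(-⅓)*39)*(-48) = ((41/6)*39)*(-48) = (533/2)*(-48) = -12792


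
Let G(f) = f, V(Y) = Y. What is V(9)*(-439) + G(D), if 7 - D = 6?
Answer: -3950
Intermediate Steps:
D = 1 (D = 7 - 1*6 = 7 - 6 = 1)
V(9)*(-439) + G(D) = 9*(-439) + 1 = -3951 + 1 = -3950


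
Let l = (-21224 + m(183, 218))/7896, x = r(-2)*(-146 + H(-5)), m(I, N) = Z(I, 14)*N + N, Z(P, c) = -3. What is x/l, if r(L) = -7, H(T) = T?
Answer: -695506/1805 ≈ -385.32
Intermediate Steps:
m(I, N) = -2*N (m(I, N) = -3*N + N = -2*N)
x = 1057 (x = -7*(-146 - 5) = -7*(-151) = 1057)
l = -1805/658 (l = (-21224 - 2*218)/7896 = (-21224 - 436)*(1/7896) = -21660*1/7896 = -1805/658 ≈ -2.7432)
x/l = 1057/(-1805/658) = 1057*(-658/1805) = -695506/1805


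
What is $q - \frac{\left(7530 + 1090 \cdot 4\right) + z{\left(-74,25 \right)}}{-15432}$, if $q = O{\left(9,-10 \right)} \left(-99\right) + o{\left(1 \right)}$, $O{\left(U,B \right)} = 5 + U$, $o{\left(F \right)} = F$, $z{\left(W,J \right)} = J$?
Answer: $- \frac{21361405}{15432} \approx -1384.2$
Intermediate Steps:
$q = -1385$ ($q = \left(5 + 9\right) \left(-99\right) + 1 = 14 \left(-99\right) + 1 = -1386 + 1 = -1385$)
$q - \frac{\left(7530 + 1090 \cdot 4\right) + z{\left(-74,25 \right)}}{-15432} = -1385 - \frac{\left(7530 + 1090 \cdot 4\right) + 25}{-15432} = -1385 - \left(\left(7530 + 4360\right) + 25\right) \left(- \frac{1}{15432}\right) = -1385 - \left(11890 + 25\right) \left(- \frac{1}{15432}\right) = -1385 - 11915 \left(- \frac{1}{15432}\right) = -1385 - - \frac{11915}{15432} = -1385 + \frac{11915}{15432} = - \frac{21361405}{15432}$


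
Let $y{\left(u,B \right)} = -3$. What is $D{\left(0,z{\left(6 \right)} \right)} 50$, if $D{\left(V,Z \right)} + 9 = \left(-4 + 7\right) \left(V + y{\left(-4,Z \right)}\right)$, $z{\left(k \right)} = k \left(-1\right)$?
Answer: $-900$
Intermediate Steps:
$z{\left(k \right)} = - k$
$D{\left(V,Z \right)} = -18 + 3 V$ ($D{\left(V,Z \right)} = -9 + \left(-4 + 7\right) \left(V - 3\right) = -9 + 3 \left(-3 + V\right) = -9 + \left(-9 + 3 V\right) = -18 + 3 V$)
$D{\left(0,z{\left(6 \right)} \right)} 50 = \left(-18 + 3 \cdot 0\right) 50 = \left(-18 + 0\right) 50 = \left(-18\right) 50 = -900$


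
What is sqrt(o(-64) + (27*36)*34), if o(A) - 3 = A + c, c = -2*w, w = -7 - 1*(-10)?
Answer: sqrt(32981) ≈ 181.61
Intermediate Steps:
w = 3 (w = -7 + 10 = 3)
c = -6 (c = -2*3 = -6)
o(A) = -3 + A (o(A) = 3 + (A - 6) = 3 + (-6 + A) = -3 + A)
sqrt(o(-64) + (27*36)*34) = sqrt((-3 - 64) + (27*36)*34) = sqrt(-67 + 972*34) = sqrt(-67 + 33048) = sqrt(32981)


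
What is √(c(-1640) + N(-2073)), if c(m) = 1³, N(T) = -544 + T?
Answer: 2*I*√654 ≈ 51.147*I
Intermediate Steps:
c(m) = 1
√(c(-1640) + N(-2073)) = √(1 + (-544 - 2073)) = √(1 - 2617) = √(-2616) = 2*I*√654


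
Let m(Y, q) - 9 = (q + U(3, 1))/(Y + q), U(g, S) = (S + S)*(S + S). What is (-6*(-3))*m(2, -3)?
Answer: 144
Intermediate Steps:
U(g, S) = 4*S² (U(g, S) = (2*S)*(2*S) = 4*S²)
m(Y, q) = 9 + (4 + q)/(Y + q) (m(Y, q) = 9 + (q + 4*1²)/(Y + q) = 9 + (q + 4*1)/(Y + q) = 9 + (q + 4)/(Y + q) = 9 + (4 + q)/(Y + q))
(-6*(-3))*m(2, -3) = (-6*(-3))*((4 + 9*2 + 10*(-3))/(2 - 3)) = 18*((4 + 18 - 30)/(-1)) = 18*(-1*(-8)) = 18*8 = 144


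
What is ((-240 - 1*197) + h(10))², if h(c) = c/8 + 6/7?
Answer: 148279329/784 ≈ 1.8913e+5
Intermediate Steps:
h(c) = 6/7 + c/8 (h(c) = c*(⅛) + 6*(⅐) = c/8 + 6/7 = 6/7 + c/8)
((-240 - 1*197) + h(10))² = ((-240 - 1*197) + (6/7 + (⅛)*10))² = ((-240 - 197) + (6/7 + 5/4))² = (-437 + 59/28)² = (-12177/28)² = 148279329/784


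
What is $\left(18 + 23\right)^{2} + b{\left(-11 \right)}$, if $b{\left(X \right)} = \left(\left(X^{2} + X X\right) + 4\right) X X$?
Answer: $31447$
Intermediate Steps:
$b{\left(X \right)} = X^{2} \left(4 + 2 X^{2}\right)$ ($b{\left(X \right)} = \left(\left(X^{2} + X^{2}\right) + 4\right) X X = \left(2 X^{2} + 4\right) X X = \left(4 + 2 X^{2}\right) X X = X \left(4 + 2 X^{2}\right) X = X^{2} \left(4 + 2 X^{2}\right)$)
$\left(18 + 23\right)^{2} + b{\left(-11 \right)} = \left(18 + 23\right)^{2} + 2 \left(-11\right)^{2} \left(2 + \left(-11\right)^{2}\right) = 41^{2} + 2 \cdot 121 \left(2 + 121\right) = 1681 + 2 \cdot 121 \cdot 123 = 1681 + 29766 = 31447$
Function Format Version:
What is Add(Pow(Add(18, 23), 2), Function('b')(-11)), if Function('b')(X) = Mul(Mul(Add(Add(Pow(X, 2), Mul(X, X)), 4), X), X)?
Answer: 31447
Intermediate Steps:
Function('b')(X) = Mul(Pow(X, 2), Add(4, Mul(2, Pow(X, 2)))) (Function('b')(X) = Mul(Mul(Add(Add(Pow(X, 2), Pow(X, 2)), 4), X), X) = Mul(Mul(Add(Mul(2, Pow(X, 2)), 4), X), X) = Mul(Mul(Add(4, Mul(2, Pow(X, 2))), X), X) = Mul(Mul(X, Add(4, Mul(2, Pow(X, 2)))), X) = Mul(Pow(X, 2), Add(4, Mul(2, Pow(X, 2)))))
Add(Pow(Add(18, 23), 2), Function('b')(-11)) = Add(Pow(Add(18, 23), 2), Mul(2, Pow(-11, 2), Add(2, Pow(-11, 2)))) = Add(Pow(41, 2), Mul(2, 121, Add(2, 121))) = Add(1681, Mul(2, 121, 123)) = Add(1681, 29766) = 31447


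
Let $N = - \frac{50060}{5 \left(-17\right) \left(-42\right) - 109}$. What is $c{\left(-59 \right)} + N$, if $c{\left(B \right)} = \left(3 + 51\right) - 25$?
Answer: $\frac{50309}{3461} \approx 14.536$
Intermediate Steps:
$c{\left(B \right)} = 29$ ($c{\left(B \right)} = 54 - 25 = 29$)
$N = - \frac{50060}{3461}$ ($N = - \frac{50060}{\left(-85\right) \left(-42\right) - 109} = - \frac{50060}{3570 - 109} = - \frac{50060}{3461} \approx -14.464$)
$c{\left(-59 \right)} + N = 29 - \frac{50060}{3461} = \frac{50309}{3461}$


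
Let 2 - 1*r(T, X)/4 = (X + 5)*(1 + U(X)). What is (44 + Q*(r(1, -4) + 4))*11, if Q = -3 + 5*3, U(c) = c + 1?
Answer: 3124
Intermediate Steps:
U(c) = 1 + c
r(T, X) = 8 - 4*(2 + X)*(5 + X) (r(T, X) = 8 - 4*(X + 5)*(1 + (1 + X)) = 8 - 4*(5 + X)*(2 + X) = 8 - 4*(2 + X)*(5 + X))
Q = 12 (Q = -3 + 15 = 12)
(44 + Q*(r(1, -4) + 4))*11 = (44 + 12*((-32 - 28*(-4) - 4*(-4)²) + 4))*11 = (44 + 12*((-32 + 112 - 4*16) + 4))*11 = (44 + 12*((-32 + 112 - 64) + 4))*11 = (44 + 12*(16 + 4))*11 = (44 + 12*20)*11 = (44 + 240)*11 = 284*11 = 3124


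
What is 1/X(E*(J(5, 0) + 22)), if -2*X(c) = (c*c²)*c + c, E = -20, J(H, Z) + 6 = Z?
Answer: -1/5242879840 ≈ -1.9073e-10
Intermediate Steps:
J(H, Z) = -6 + Z
X(c) = -c/2 - c⁴/2 (X(c) = -((c*c²)*c + c)/2 = -(c³*c + c)/2 = -(c⁴ + c)/2 = -(c + c⁴)/2 = -c/2 - c⁴/2)
1/X(E*(J(5, 0) + 22)) = 1/(-(-20*((-6 + 0) + 22))*(1 + (-20*((-6 + 0) + 22))³)/2) = 1/(-(-20*(-6 + 22))*(1 + (-20*(-6 + 22))³)/2) = 1/(-(-20*16)*(1 + (-20*16)³)/2) = 1/(-½*(-320)*(1 + (-320)³)) = 1/(-½*(-320)*(1 - 32768000)) = 1/(-½*(-320)*(-32767999)) = 1/(-5242879840) = -1/5242879840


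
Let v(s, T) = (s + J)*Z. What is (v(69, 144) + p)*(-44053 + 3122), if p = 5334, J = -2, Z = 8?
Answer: -240264970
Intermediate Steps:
v(s, T) = -16 + 8*s (v(s, T) = (s - 2)*8 = (-2 + s)*8 = -16 + 8*s)
(v(69, 144) + p)*(-44053 + 3122) = ((-16 + 8*69) + 5334)*(-44053 + 3122) = ((-16 + 552) + 5334)*(-40931) = (536 + 5334)*(-40931) = 5870*(-40931) = -240264970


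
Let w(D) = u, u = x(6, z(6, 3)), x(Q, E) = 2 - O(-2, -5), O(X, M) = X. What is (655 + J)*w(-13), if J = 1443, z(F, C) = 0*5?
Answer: 8392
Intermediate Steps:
z(F, C) = 0
x(Q, E) = 4 (x(Q, E) = 2 - 1*(-2) = 2 + 2 = 4)
u = 4
w(D) = 4
(655 + J)*w(-13) = (655 + 1443)*4 = 2098*4 = 8392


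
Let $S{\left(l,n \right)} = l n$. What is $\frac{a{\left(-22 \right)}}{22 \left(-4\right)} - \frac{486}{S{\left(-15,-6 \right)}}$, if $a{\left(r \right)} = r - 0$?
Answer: $- \frac{103}{20} \approx -5.15$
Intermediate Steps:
$a{\left(r \right)} = r$ ($a{\left(r \right)} = r + 0 = r$)
$\frac{a{\left(-22 \right)}}{22 \left(-4\right)} - \frac{486}{S{\left(-15,-6 \right)}} = - \frac{22}{22 \left(-4\right)} - \frac{486}{\left(-15\right) \left(-6\right)} = - \frac{22}{-88} - \frac{486}{90} = \left(-22\right) \left(- \frac{1}{88}\right) - \frac{27}{5} = \frac{1}{4} - \frac{27}{5} = - \frac{103}{20}$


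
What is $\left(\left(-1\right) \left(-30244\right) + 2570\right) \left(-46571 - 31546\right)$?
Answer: $-2563331238$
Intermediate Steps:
$\left(\left(-1\right) \left(-30244\right) + 2570\right) \left(-46571 - 31546\right) = \left(30244 + 2570\right) \left(-78117\right) = 32814 \left(-78117\right) = -2563331238$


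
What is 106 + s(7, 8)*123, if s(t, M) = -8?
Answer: -878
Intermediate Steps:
106 + s(7, 8)*123 = 106 - 8*123 = 106 - 984 = -878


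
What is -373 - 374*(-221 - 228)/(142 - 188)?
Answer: -92542/23 ≈ -4023.6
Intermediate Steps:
-373 - 374*(-221 - 228)/(142 - 188) = -373 - (-167926)/(-46) = -373 - (-167926)*(-1)/46 = -373 - 374*449/46 = -373 - 83963/23 = -92542/23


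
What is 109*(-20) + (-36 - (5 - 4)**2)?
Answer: -2217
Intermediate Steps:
109*(-20) + (-36 - (5 - 4)**2) = -2180 + (-36 - 1*1**2) = -2180 + (-36 - 1*1) = -2180 + (-36 - 1) = -2180 - 37 = -2217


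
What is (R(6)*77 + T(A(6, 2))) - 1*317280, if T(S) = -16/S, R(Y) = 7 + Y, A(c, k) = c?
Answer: -948845/3 ≈ -3.1628e+5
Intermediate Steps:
(R(6)*77 + T(A(6, 2))) - 1*317280 = ((7 + 6)*77 - 16/6) - 1*317280 = (13*77 - 16*⅙) - 317280 = (1001 - 8/3) - 317280 = 2995/3 - 317280 = -948845/3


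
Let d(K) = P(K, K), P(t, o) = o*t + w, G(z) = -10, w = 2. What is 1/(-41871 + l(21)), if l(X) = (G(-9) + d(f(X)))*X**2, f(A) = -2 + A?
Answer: 1/113802 ≈ 8.7872e-6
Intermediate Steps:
P(t, o) = 2 + o*t (P(t, o) = o*t + 2 = 2 + o*t)
d(K) = 2 + K**2 (d(K) = 2 + K*K = 2 + K**2)
l(X) = X**2*(-8 + (-2 + X)**2) (l(X) = (-10 + (2 + (-2 + X)**2))*X**2 = (-8 + (-2 + X)**2)*X**2 = X**2*(-8 + (-2 + X)**2))
1/(-41871 + l(21)) = 1/(-41871 + 21**2*(-8 + (-2 + 21)**2)) = 1/(-41871 + 441*(-8 + 19**2)) = 1/(-41871 + 441*(-8 + 361)) = 1/(-41871 + 441*353) = 1/(-41871 + 155673) = 1/113802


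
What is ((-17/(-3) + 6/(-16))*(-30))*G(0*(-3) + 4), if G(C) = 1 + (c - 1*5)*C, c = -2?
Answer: 17145/4 ≈ 4286.3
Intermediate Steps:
G(C) = 1 - 7*C (G(C) = 1 + (-2 - 1*5)*C = 1 + (-2 - 5)*C = 1 - 7*C)
((-17/(-3) + 6/(-16))*(-30))*G(0*(-3) + 4) = ((-17/(-3) + 6/(-16))*(-30))*(1 - 7*(0*(-3) + 4)) = ((-17*(-⅓) + 6*(-1/16))*(-30))*(1 - 7*(0 + 4)) = ((17/3 - 3/8)*(-30))*(1 - 7*4) = ((127/24)*(-30))*(1 - 28) = -635/4*(-27) = 17145/4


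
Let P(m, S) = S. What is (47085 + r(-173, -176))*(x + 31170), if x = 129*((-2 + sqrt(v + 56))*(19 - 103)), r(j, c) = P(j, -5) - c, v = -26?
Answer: 2497101552 - 512066016*sqrt(30) ≈ -3.0760e+8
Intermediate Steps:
r(j, c) = -5 - c
x = 21672 - 10836*sqrt(30) (x = 129*((-2 + sqrt(-26 + 56))*(19 - 103)) = 129*((-2 + sqrt(30))*(-84)) = 129*(168 - 84*sqrt(30)) = 21672 - 10836*sqrt(30) ≈ -37679.)
(47085 + r(-173, -176))*(x + 31170) = (47085 + (-5 - 1*(-176)))*((21672 - 10836*sqrt(30)) + 31170) = (47085 + (-5 + 176))*(52842 - 10836*sqrt(30)) = (47085 + 171)*(52842 - 10836*sqrt(30)) = 47256*(52842 - 10836*sqrt(30)) = 2497101552 - 512066016*sqrt(30)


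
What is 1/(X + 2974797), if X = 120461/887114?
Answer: 887114/2638984186319 ≈ 3.3616e-7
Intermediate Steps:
X = 120461/887114 (X = 120461*(1/887114) = 120461/887114 ≈ 0.13579)
1/(X + 2974797) = 1/(120461/887114 + 2974797) = 1/(2638984186319/887114) = 887114/2638984186319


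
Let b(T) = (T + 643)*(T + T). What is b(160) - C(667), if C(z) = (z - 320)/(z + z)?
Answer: 342784293/1334 ≈ 2.5696e+5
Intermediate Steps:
C(z) = (-320 + z)/(2*z) (C(z) = (-320 + z)/((2*z)) = (-320 + z)*(1/(2*z)) = (-320 + z)/(2*z))
b(T) = 2*T*(643 + T) (b(T) = (643 + T)*(2*T) = 2*T*(643 + T))
b(160) - C(667) = 2*160*(643 + 160) - (-320 + 667)/(2*667) = 2*160*803 - 347/(2*667) = 256960 - 1*347/1334 = 256960 - 347/1334 = 342784293/1334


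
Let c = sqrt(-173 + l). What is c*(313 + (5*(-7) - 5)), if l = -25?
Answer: 819*I*sqrt(22) ≈ 3841.4*I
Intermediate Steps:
c = 3*I*sqrt(22) (c = sqrt(-173 - 25) = sqrt(-198) = 3*I*sqrt(22) ≈ 14.071*I)
c*(313 + (5*(-7) - 5)) = (3*I*sqrt(22))*(313 + (5*(-7) - 5)) = (3*I*sqrt(22))*(313 + (-35 - 5)) = (3*I*sqrt(22))*(313 - 40) = (3*I*sqrt(22))*273 = 819*I*sqrt(22)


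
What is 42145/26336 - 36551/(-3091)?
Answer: 1092877331/81404576 ≈ 13.425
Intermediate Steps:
42145/26336 - 36551/(-3091) = 42145*(1/26336) - 36551*(-1/3091) = 42145/26336 + 36551/3091 = 1092877331/81404576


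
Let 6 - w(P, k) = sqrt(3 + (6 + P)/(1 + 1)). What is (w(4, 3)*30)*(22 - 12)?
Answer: 1800 - 600*sqrt(2) ≈ 951.47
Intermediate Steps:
w(P, k) = 6 - sqrt(6 + P/2) (w(P, k) = 6 - sqrt(3 + (6 + P)/(1 + 1)) = 6 - sqrt(3 + (6 + P)/2) = 6 - sqrt(3 + (6 + P)*(1/2)) = 6 - sqrt(3 + (3 + P/2)) = 6 - sqrt(6 + P/2))
(w(4, 3)*30)*(22 - 12) = ((6 - sqrt(24 + 2*4)/2)*30)*(22 - 12) = ((6 - sqrt(24 + 8)/2)*30)*10 = ((6 - 2*sqrt(2))*30)*10 = (180 - 60*sqrt(2))*10 = 1800 - 600*sqrt(2)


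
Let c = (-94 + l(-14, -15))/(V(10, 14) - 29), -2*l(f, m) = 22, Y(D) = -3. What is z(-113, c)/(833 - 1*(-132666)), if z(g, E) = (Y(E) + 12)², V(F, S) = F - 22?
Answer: 81/133499 ≈ 0.00060675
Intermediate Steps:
l(f, m) = -11 (l(f, m) = -½*22 = -11)
V(F, S) = -22 + F
c = 105/41 (c = (-94 - 11)/((-22 + 10) - 29) = -105/(-12 - 29) = -105/(-41) = -105*(-1/41) = 105/41 ≈ 2.5610)
z(g, E) = 81 (z(g, E) = (-3 + 12)² = 9² = 81)
z(-113, c)/(833 - 1*(-132666)) = 81/(833 - 1*(-132666)) = 81/(833 + 132666) = 81/133499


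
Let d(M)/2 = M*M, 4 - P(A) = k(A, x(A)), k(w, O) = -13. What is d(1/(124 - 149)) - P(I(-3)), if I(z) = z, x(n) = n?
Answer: -10623/625 ≈ -16.997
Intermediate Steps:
P(A) = 17 (P(A) = 4 - 1*(-13) = 4 + 13 = 17)
d(M) = 2*M² (d(M) = 2*(M*M) = 2*M²)
d(1/(124 - 149)) - P(I(-3)) = 2*(1/(124 - 149))² - 1*17 = 2*(1/(-25))² - 17 = 2*(-1/25)² - 17 = 2*(1/625) - 17 = 2/625 - 17 = -10623/625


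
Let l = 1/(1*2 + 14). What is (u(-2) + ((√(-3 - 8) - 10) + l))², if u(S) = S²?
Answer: 6209/256 - 95*I*√11/8 ≈ 24.254 - 39.385*I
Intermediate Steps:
l = 1/16 (l = 1/(2 + 14) = 1/16 ≈ 0.062500)
(u(-2) + ((√(-3 - 8) - 10) + l))² = ((-2)² + ((√(-3 - 8) - 10) + 1/16))² = (4 + ((√(-11) - 10) + 1/16))² = (4 + ((I*√11 - 10) + 1/16))² = (4 + ((-10 + I*√11) + 1/16))² = (4 + (-159/16 + I*√11))² = (-95/16 + I*√11)²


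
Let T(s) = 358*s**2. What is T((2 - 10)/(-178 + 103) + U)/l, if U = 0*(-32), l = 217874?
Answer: 11456/612770625 ≈ 1.8695e-5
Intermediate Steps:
U = 0
T((2 - 10)/(-178 + 103) + U)/l = (358*((2 - 10)/(-178 + 103) + 0)**2)/217874 = (358*(-8/(-75) + 0)**2)*(1/217874) = (358*(-8*(-1/75) + 0)**2)*(1/217874) = (358*(8/75 + 0)**2)*(1/217874) = (358*(8/75)**2)*(1/217874) = (358*(64/5625))*(1/217874) = (22912/5625)*(1/217874) = 11456/612770625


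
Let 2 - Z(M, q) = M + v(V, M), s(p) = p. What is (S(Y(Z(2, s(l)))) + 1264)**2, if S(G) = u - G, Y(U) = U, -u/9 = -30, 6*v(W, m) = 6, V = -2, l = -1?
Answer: 2356225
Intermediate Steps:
v(W, m) = 1 (v(W, m) = (1/6)*6 = 1)
u = 270 (u = -9*(-30) = 270)
Z(M, q) = 1 - M (Z(M, q) = 2 - (M + 1) = 2 - (1 + M) = 2 + (-1 - M) = 1 - M)
S(G) = 270 - G
(S(Y(Z(2, s(l)))) + 1264)**2 = ((270 - (1 - 1*2)) + 1264)**2 = ((270 - (1 - 2)) + 1264)**2 = ((270 - 1*(-1)) + 1264)**2 = ((270 + 1) + 1264)**2 = (271 + 1264)**2 = 1535**2 = 2356225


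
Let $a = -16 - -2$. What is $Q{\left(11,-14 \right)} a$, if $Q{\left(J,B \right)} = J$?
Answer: $-154$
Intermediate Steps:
$a = -14$ ($a = -16 + 2 = -14$)
$Q{\left(11,-14 \right)} a = 11 \left(-14\right) = -154$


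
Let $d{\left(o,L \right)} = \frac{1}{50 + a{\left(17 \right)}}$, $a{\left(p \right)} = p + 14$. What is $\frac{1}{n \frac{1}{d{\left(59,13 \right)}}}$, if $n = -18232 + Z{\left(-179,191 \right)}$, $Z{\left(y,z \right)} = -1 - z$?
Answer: $- \frac{1}{1492344} \approx -6.7009 \cdot 10^{-7}$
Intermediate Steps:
$a{\left(p \right)} = 14 + p$
$d{\left(o,L \right)} = \frac{1}{81}$ ($d{\left(o,L \right)} = \frac{1}{50 + \left(14 + 17\right)} = \frac{1}{50 + 31} = \frac{1}{81}$)
$n = -18424$ ($n = -18232 - 192 = -18424$)
$\frac{1}{n \frac{1}{d{\left(59,13 \right)}}} = \frac{1}{\left(-18424\right) \frac{1}{\frac{1}{81}}} = \frac{1}{\left(-18424\right) 81} = \frac{1}{-1492344} = - \frac{1}{1492344}$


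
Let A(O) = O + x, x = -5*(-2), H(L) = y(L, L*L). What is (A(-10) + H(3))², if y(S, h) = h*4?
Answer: 1296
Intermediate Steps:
y(S, h) = 4*h
H(L) = 4*L² (H(L) = 4*(L*L) = 4*L²)
x = 10
A(O) = 10 + O (A(O) = O + 10 = 10 + O)
(A(-10) + H(3))² = ((10 - 10) + 4*3²)² = (0 + 4*9)² = (0 + 36)² = 36² = 1296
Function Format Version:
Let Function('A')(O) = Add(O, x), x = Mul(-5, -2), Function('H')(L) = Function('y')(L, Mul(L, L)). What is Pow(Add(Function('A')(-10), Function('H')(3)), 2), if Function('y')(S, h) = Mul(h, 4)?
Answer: 1296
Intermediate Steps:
Function('y')(S, h) = Mul(4, h)
Function('H')(L) = Mul(4, Pow(L, 2)) (Function('H')(L) = Mul(4, Mul(L, L)) = Mul(4, Pow(L, 2)))
x = 10
Function('A')(O) = Add(10, O) (Function('A')(O) = Add(O, 10) = Add(10, O))
Pow(Add(Function('A')(-10), Function('H')(3)), 2) = Pow(Add(Add(10, -10), Mul(4, Pow(3, 2))), 2) = Pow(Add(0, Mul(4, 9)), 2) = Pow(Add(0, 36), 2) = Pow(36, 2) = 1296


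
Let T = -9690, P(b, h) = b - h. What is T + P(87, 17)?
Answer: -9620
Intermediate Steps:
T + P(87, 17) = -9690 + (87 - 1*17) = -9690 + (87 - 17) = -9690 + 70 = -9620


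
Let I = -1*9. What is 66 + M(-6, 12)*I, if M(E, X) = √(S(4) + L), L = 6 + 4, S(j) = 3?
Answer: 66 - 9*√13 ≈ 33.550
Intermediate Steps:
L = 10
I = -9
M(E, X) = √13 (M(E, X) = √(3 + 10) = √13)
66 + M(-6, 12)*I = 66 + √13*(-9) = 66 - 9*√13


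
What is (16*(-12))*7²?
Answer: -9408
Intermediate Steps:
(16*(-12))*7² = -192*49 = -9408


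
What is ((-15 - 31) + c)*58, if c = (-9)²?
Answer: 2030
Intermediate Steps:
c = 81
((-15 - 31) + c)*58 = ((-15 - 31) + 81)*58 = (-46 + 81)*58 = 35*58 = 2030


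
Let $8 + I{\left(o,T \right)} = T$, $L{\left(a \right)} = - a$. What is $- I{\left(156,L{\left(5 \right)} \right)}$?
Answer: $13$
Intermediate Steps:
$I{\left(o,T \right)} = -8 + T$
$- I{\left(156,L{\left(5 \right)} \right)} = - (-8 - 5) = \left(-1\right) \left(-13\right) = 13$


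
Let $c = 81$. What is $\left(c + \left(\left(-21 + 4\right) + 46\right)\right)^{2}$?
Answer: $12100$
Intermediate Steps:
$\left(c + \left(\left(-21 + 4\right) + 46\right)\right)^{2} = \left(81 + \left(\left(-21 + 4\right) + 46\right)\right)^{2} = \left(81 + \left(-17 + 46\right)\right)^{2} = \left(81 + 29\right)^{2} = 110^{2} = 12100$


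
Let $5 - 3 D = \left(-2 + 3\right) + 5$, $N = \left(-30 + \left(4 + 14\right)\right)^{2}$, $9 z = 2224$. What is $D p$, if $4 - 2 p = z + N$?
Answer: $\frac{1742}{27} \approx 64.519$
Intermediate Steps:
$z = \frac{2224}{9}$ ($z = \frac{1}{9} \cdot 2224 = \frac{2224}{9} \approx 247.11$)
$N = 144$ ($N = \left(-30 + 18\right)^{2} = \left(-12\right)^{2} = 144$)
$D = - \frac{1}{3}$ ($D = \frac{5}{3} - \frac{\left(-2 + 3\right) + 5}{3} = \frac{5}{3} - \frac{1 + 5}{3} = \frac{5}{3} - 2 = - \frac{1}{3} \approx -0.33333$)
$p = - \frac{1742}{9}$ ($p = 2 - \frac{\frac{2224}{9} + 144}{2} = 2 - \frac{1760}{9} = - \frac{1742}{9} \approx -193.56$)
$D p = \left(- \frac{1}{3}\right) \left(- \frac{1742}{9}\right) = \frac{1742}{27}$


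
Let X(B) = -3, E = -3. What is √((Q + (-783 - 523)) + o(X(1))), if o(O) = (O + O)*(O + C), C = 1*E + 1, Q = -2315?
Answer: 3*I*√399 ≈ 59.925*I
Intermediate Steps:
C = -2 (C = 1*(-3) + 1 = -3 + 1 = -2)
o(O) = 2*O*(-2 + O) (o(O) = (O + O)*(O - 2) = (2*O)*(-2 + O) = 2*O*(-2 + O))
√((Q + (-783 - 523)) + o(X(1))) = √((-2315 + (-783 - 523)) + 2*(-3)*(-2 - 3)) = √((-2315 - 1306) + 2*(-3)*(-5)) = √(-3621 + 30) = √(-3591) = 3*I*√399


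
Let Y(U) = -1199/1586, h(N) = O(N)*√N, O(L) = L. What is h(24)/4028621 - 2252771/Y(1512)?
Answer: 3572894806/1199 + 48*√6/4028621 ≈ 2.9799e+6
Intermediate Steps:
h(N) = N^(3/2) (h(N) = N*√N = N^(3/2))
Y(U) = -1199/1586 (Y(U) = -1199*1/1586 = -1199/1586)
h(24)/4028621 - 2252771/Y(1512) = 24^(3/2)/4028621 - 2252771/(-1199/1586) = (48*√6)*(1/4028621) - 2252771*(-1586/1199) = 48*√6/4028621 + 3572894806/1199 = 3572894806/1199 + 48*√6/4028621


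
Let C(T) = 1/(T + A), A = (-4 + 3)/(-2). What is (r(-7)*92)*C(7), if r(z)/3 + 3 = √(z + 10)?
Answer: -552/5 + 184*√3/5 ≈ -46.661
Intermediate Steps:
A = ½ (A = -1*(-½) = ½ ≈ 0.50000)
C(T) = 1/(½ + T) (C(T) = 1/(T + ½) = 1/(½ + T))
r(z) = -9 + 3*√(10 + z) (r(z) = -9 + 3*√(z + 10) = -9 + 3*√(10 + z))
(r(-7)*92)*C(7) = ((-9 + 3*√(10 - 7))*92)*(2/(1 + 2*7)) = ((-9 + 3*√3)*92)*(2/(1 + 14)) = (-828 + 276*√3)*(2/15) = -552/5 + 184*√3/5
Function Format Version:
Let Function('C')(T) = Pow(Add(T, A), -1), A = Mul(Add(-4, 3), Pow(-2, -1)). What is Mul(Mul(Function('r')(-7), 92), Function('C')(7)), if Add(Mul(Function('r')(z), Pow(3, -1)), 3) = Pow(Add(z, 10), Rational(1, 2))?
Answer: Add(Rational(-552, 5), Mul(Rational(184, 5), Pow(3, Rational(1, 2)))) ≈ -46.661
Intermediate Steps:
A = Rational(1, 2) (A = Mul(-1, Rational(-1, 2)) = Rational(1, 2) ≈ 0.50000)
Function('C')(T) = Pow(Add(Rational(1, 2), T), -1) (Function('C')(T) = Pow(Add(T, Rational(1, 2)), -1) = Pow(Add(Rational(1, 2), T), -1))
Function('r')(z) = Add(-9, Mul(3, Pow(Add(10, z), Rational(1, 2)))) (Function('r')(z) = Add(-9, Mul(3, Pow(Add(z, 10), Rational(1, 2)))) = Add(-9, Mul(3, Pow(Add(10, z), Rational(1, 2)))))
Mul(Mul(Function('r')(-7), 92), Function('C')(7)) = Mul(Mul(Add(-9, Mul(3, Pow(Add(10, -7), Rational(1, 2)))), 92), Mul(2, Pow(Add(1, Mul(2, 7)), -1))) = Mul(Mul(Add(-9, Mul(3, Pow(3, Rational(1, 2)))), 92), Mul(2, Pow(Add(1, 14), -1))) = Mul(Add(-828, Mul(276, Pow(3, Rational(1, 2)))), Mul(2, Pow(15, -1))) = Mul(Add(-828, Mul(276, Pow(3, Rational(1, 2)))), Mul(2, Rational(1, 15))) = Mul(Add(-828, Mul(276, Pow(3, Rational(1, 2)))), Rational(2, 15)) = Add(Rational(-552, 5), Mul(Rational(184, 5), Pow(3, Rational(1, 2))))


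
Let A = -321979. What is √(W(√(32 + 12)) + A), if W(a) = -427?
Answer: I*√322406 ≈ 567.81*I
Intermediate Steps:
√(W(√(32 + 12)) + A) = √(-427 - 321979) = √(-322406) = I*√322406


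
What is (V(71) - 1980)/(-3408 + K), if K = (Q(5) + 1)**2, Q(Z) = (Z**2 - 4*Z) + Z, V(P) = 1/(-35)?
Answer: 69301/115045 ≈ 0.60238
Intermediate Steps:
V(P) = -1/35
Q(Z) = Z**2 - 3*Z
K = 121 (K = (5*(-3 + 5) + 1)**2 = (5*2 + 1)**2 = (10 + 1)**2 = 11**2 = 121)
(V(71) - 1980)/(-3408 + K) = (-1/35 - 1980)/(-3408 + 121) = -69301/35/(-3287) = -69301/35*(-1/3287) = 69301/115045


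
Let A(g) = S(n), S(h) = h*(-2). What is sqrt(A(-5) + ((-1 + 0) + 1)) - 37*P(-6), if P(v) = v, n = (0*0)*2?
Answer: 222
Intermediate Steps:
n = 0 (n = 0*2 = 0)
S(h) = -2*h
A(g) = 0 (A(g) = -2*0 = 0)
sqrt(A(-5) + ((-1 + 0) + 1)) - 37*P(-6) = sqrt(0 + ((-1 + 0) + 1)) - 37*(-6) = sqrt(0 + (-1 + 1)) + 222 = sqrt(0 + 0) + 222 = sqrt(0) + 222 = 0 + 222 = 222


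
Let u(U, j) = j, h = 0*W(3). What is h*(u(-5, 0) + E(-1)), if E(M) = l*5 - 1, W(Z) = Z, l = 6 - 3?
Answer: 0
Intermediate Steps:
l = 3
h = 0 (h = 0*3 = 0)
E(M) = 14 (E(M) = 3*5 - 1 = 15 - 1 = 14)
h*(u(-5, 0) + E(-1)) = 0*(0 + 14) = 0*14 = 0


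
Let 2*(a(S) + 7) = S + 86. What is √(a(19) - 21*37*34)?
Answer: I*√105490/2 ≈ 162.4*I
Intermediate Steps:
a(S) = 36 + S/2 (a(S) = -7 + (S + 86)/2 = -7 + (86 + S)/2 = -7 + (43 + S/2) = 36 + S/2)
√(a(19) - 21*37*34) = √((36 + (½)*19) - 21*37*34) = √((36 + 19/2) - 777*34) = √(91/2 - 26418) = √(-52745/2) = I*√105490/2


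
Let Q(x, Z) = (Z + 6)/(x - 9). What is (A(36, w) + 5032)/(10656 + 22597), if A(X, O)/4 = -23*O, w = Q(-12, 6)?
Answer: 35592/232771 ≈ 0.15291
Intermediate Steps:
Q(x, Z) = (6 + Z)/(-9 + x)
w = -4/7 (w = (6 + 6)/(-9 - 12) = 12/(-21) = -1/21*12 = -4/7 ≈ -0.57143)
A(X, O) = -92*O (A(X, O) = 4*(-23*O) = -92*O)
(A(36, w) + 5032)/(10656 + 22597) = (-92*(-4/7) + 5032)/(10656 + 22597) = (368/7 + 5032)/33253 = (35592/7)*(1/33253) = 35592/232771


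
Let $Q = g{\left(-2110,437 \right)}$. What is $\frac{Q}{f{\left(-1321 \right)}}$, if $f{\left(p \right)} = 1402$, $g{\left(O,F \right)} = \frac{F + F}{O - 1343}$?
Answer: $- \frac{437}{2420553} \approx -0.00018054$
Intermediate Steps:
$g{\left(O,F \right)} = \frac{2 F}{-1343 + O}$
$Q = - \frac{874}{3453}$ ($Q = 2 \cdot 437 \frac{1}{-1343 - 2110} = 2 \cdot 437 \frac{1}{-3453} = 2 \cdot 437 \left(- \frac{1}{3453}\right) = - \frac{874}{3453} \approx -0.25311$)
$\frac{Q}{f{\left(-1321 \right)}} = - \frac{874}{3453 \cdot 1402} = \left(- \frac{874}{3453}\right) \frac{1}{1402} = - \frac{437}{2420553}$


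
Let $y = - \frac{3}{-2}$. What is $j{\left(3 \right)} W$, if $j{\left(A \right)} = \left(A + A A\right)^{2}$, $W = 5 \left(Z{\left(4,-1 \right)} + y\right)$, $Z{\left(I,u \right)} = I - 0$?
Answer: $3960$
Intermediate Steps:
$y = \frac{3}{2}$ ($y = \left(-3\right) \left(- \frac{1}{2}\right) = \frac{3}{2} \approx 1.5$)
$Z{\left(I,u \right)} = I$ ($Z{\left(I,u \right)} = I + 0 = I$)
$W = \frac{55}{2}$ ($W = 5 \left(4 + \frac{3}{2}\right) = 5 \cdot \frac{11}{2} = \frac{55}{2} \approx 27.5$)
$j{\left(A \right)} = \left(A + A^{2}\right)^{2}$
$j{\left(3 \right)} W = 3^{2} \left(1 + 3\right)^{2} \cdot \frac{55}{2} = 9 \cdot 4^{2} \cdot \frac{55}{2} = 9 \cdot 16 \cdot \frac{55}{2} = 144 \cdot \frac{55}{2} = 3960$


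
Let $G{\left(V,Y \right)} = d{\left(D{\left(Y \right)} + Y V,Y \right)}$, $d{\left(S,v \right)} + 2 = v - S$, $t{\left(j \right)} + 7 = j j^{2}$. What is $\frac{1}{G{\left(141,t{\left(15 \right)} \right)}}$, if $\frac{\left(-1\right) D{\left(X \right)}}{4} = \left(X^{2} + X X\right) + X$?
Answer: $\frac{1}{90289342} \approx 1.1075 \cdot 10^{-8}$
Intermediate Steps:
$D{\left(X \right)} = - 8 X^{2} - 4 X$ ($D{\left(X \right)} = - 4 \left(\left(X^{2} + X X\right) + X\right) = - 4 \left(\left(X^{2} + X^{2}\right) + X\right) = - 4 \left(2 X^{2} + X\right) = - 4 \left(X + 2 X^{2}\right) = - 8 X^{2} - 4 X$)
$t{\left(j \right)} = -7 + j^{3}$ ($t{\left(j \right)} = -7 + j j^{2} = -7 + j^{3}$)
$d{\left(S,v \right)} = -2 + v - S$ ($d{\left(S,v \right)} = -2 - \left(S - v\right) = -2 + v - S$)
$G{\left(V,Y \right)} = -2 + Y - V Y + 4 Y \left(1 + 2 Y\right)$ ($G{\left(V,Y \right)} = -2 + Y - \left(- 4 Y \left(1 + 2 Y\right) + Y V\right) = -2 + Y - \left(- 4 Y \left(1 + 2 Y\right) + V Y\right) = -2 + Y - \left(V Y - 4 Y \left(1 + 2 Y\right)\right) = -2 + Y - V Y + 4 Y \left(1 + 2 Y\right)$)
$\frac{1}{G{\left(141,t{\left(15 \right)} \right)}} = \frac{1}{-2 + 5 \left(-7 + 15^{3}\right) + 8 \left(-7 + 15^{3}\right)^{2} - 141 \left(-7 + 15^{3}\right)} = \frac{1}{-2 + 5 \left(-7 + 3375\right) + 8 \left(-7 + 3375\right)^{2} - 141 \left(-7 + 3375\right)} = \frac{1}{-2 + 5 \cdot 3368 + 8 \cdot 3368^{2} - 141 \cdot 3368} = \frac{1}{-2 + 16840 + 8 \cdot 11343424 - 474888} = \frac{1}{-2 + 16840 + 90747392 - 474888} = \frac{1}{90289342}$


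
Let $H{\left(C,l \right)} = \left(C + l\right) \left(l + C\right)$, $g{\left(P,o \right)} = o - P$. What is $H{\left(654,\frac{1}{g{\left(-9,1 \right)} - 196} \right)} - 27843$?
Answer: $\frac{13833763021}{34596} \approx 3.9987 \cdot 10^{5}$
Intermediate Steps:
$H{\left(C,l \right)} = \left(C + l\right)^{2}$ ($H{\left(C,l \right)} = \left(C + l\right) \left(C + l\right) = \left(C + l\right)^{2}$)
$H{\left(654,\frac{1}{g{\left(-9,1 \right)} - 196} \right)} - 27843 = \left(654 + \frac{1}{\left(1 - -9\right) - 196}\right)^{2} - 27843 = \left(654 + \frac{1}{\left(1 + 9\right) - 196}\right)^{2} - 27843 = \left(654 + \frac{1}{10 - 196}\right)^{2} - 27843 = \left(654 + \frac{1}{-186}\right)^{2} - 27843 = \left(654 - \frac{1}{186}\right)^{2} - 27843 = \left(\frac{121643}{186}\right)^{2} - 27843 = \frac{14797019449}{34596} - 27843 = \frac{13833763021}{34596}$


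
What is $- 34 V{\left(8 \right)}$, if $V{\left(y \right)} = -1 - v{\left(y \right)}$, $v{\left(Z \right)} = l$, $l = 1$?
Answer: $68$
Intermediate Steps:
$v{\left(Z \right)} = 1$
$V{\left(y \right)} = -2$ ($V{\left(y \right)} = -1 - 1 = -2$)
$- 34 V{\left(8 \right)} = \left(-34\right) \left(-2\right) = 68$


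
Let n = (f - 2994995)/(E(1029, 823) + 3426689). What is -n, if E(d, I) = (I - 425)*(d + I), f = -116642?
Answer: 3111637/4163785 ≈ 0.74731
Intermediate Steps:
E(d, I) = (-425 + I)*(I + d)
n = -3111637/4163785 (n = (-116642 - 2994995)/((823² - 425*823 - 425*1029 + 823*1029) + 3426689) = -3111637/((677329 - 349775 - 437325 + 846867) + 3426689) = -3111637/(737096 + 3426689) = -3111637/4163785 ≈ -0.74731)
-n = -1*(-3111637/4163785) = 3111637/4163785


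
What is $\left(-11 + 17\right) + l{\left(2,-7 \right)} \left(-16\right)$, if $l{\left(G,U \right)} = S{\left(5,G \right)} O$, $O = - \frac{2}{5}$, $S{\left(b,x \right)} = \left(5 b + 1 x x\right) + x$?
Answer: $\frac{1022}{5} \approx 204.4$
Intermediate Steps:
$S{\left(b,x \right)} = x + x^{2} + 5 b$ ($S{\left(b,x \right)} = \left(5 b + x x\right) + x = \left(5 b + x^{2}\right) + x = \left(x^{2} + 5 b\right) + x = x + x^{2} + 5 b$)
$O = - \frac{2}{5}$ ($O = \left(-2\right) \frac{1}{5} = - \frac{2}{5} \approx -0.4$)
$l{\left(G,U \right)} = -10 - \frac{2 G}{5} - \frac{2 G^{2}}{5}$ ($l{\left(G,U \right)} = \left(G + G^{2} + 5 \cdot 5\right) \left(- \frac{2}{5}\right) = \left(G + G^{2} + 25\right) \left(- \frac{2}{5}\right) = \left(25 + G + G^{2}\right) \left(- \frac{2}{5}\right) = -10 - \frac{2 G}{5} - \frac{2 G^{2}}{5}$)
$\left(-11 + 17\right) + l{\left(2,-7 \right)} \left(-16\right) = \left(-11 + 17\right) + \left(-10 - \frac{4}{5} - \frac{2 \cdot 2^{2}}{5}\right) \left(-16\right) = 6 + \left(-10 - \frac{4}{5} - \frac{8}{5}\right) \left(-16\right) = 6 - - \frac{992}{5} = 6 + \frac{992}{5} = \frac{1022}{5}$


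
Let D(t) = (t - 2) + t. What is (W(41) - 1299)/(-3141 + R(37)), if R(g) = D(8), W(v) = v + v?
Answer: 1217/3127 ≈ 0.38919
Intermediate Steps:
W(v) = 2*v
D(t) = -2 + 2*t (D(t) = (-2 + t) + t = -2 + 2*t)
R(g) = 14 (R(g) = -2 + 2*8 = -2 + 16 = 14)
(W(41) - 1299)/(-3141 + R(37)) = (2*41 - 1299)/(-3141 + 14) = (82 - 1299)/(-3127) = -1217*(-1/3127) = 1217/3127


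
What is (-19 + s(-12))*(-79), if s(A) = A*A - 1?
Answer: -9796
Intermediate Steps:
s(A) = -1 + A² (s(A) = A² - 1 = -1 + A²)
(-19 + s(-12))*(-79) = (-19 + (-1 + (-12)²))*(-79) = (-19 + (-1 + 144))*(-79) = (-19 + 143)*(-79) = 124*(-79) = -9796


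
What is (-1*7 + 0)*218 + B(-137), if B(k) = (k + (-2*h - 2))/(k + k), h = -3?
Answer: -417991/274 ≈ -1525.5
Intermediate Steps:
B(k) = (4 + k)/(2*k) (B(k) = (k + (-2*(-3) - 2))/(k + k) = (k + (6 - 2))/((2*k)) = (k + 4)*(1/(2*k)) = (4 + k)*(1/(2*k)) = (4 + k)/(2*k))
(-1*7 + 0)*218 + B(-137) = (-1*7 + 0)*218 + (1/2)*(4 - 137)/(-137) = (-7 + 0)*218 + (1/2)*(-1/137)*(-133) = -7*218 + 133/274 = -1526 + 133/274 = -417991/274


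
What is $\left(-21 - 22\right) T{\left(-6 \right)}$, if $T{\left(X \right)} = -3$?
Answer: $129$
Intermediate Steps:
$\left(-21 - 22\right) T{\left(-6 \right)} = \left(-21 - 22\right) \left(-3\right) = \left(-43\right) \left(-3\right) = 129$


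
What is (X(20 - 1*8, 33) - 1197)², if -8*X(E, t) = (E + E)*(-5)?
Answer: 1397124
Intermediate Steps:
X(E, t) = 5*E/4 (X(E, t) = -(E + E)*(-5)/8 = -2*E*(-5)/8 = -(-5)*E/4 = 5*E/4)
(X(20 - 1*8, 33) - 1197)² = (5*(20 - 1*8)/4 - 1197)² = (5*(20 - 8)/4 - 1197)² = ((5/4)*12 - 1197)² = (15 - 1197)² = (-1182)² = 1397124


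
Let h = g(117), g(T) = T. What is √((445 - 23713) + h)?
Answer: I*√23151 ≈ 152.15*I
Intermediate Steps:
h = 117
√((445 - 23713) + h) = √((445 - 23713) + 117) = √(-23268 + 117) = √(-23151) = I*√23151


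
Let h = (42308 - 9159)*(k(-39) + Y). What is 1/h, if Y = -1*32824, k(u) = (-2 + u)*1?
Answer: -1/1089441885 ≈ -9.1790e-10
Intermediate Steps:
k(u) = -2 + u
Y = -32824
h = -1089441885 (h = (42308 - 9159)*((-2 - 39) - 32824) = 33149*(-41 - 32824) = 33149*(-32865) = -1089441885)
1/h = 1/(-1089441885) = -1/1089441885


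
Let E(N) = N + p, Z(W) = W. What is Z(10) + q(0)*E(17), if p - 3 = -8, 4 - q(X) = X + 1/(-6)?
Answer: 60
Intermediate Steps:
q(X) = 25/6 - X (q(X) = 4 - (X + 1/(-6)) = 4 - (X - 1/6) = 4 - (-1/6 + X) = 4 + (1/6 - X) = 25/6 - X)
p = -5 (p = 3 - 8 = -5)
E(N) = -5 + N (E(N) = N - 5 = -5 + N)
Z(10) + q(0)*E(17) = 10 + (25/6 - 1*0)*(-5 + 17) = 10 + (25/6 + 0)*12 = 10 + (25/6)*12 = 10 + 50 = 60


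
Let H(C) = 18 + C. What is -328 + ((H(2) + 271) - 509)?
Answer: -546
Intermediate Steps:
-328 + ((H(2) + 271) - 509) = -328 + (((18 + 2) + 271) - 509) = -328 + ((20 + 271) - 509) = -328 + (291 - 509) = -328 - 218 = -546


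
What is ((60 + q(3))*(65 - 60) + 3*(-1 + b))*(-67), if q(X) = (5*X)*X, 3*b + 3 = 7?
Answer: -35242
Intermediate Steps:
b = 4/3 (b = -1 + (1/3)*7 = -1 + 7/3 = 4/3 ≈ 1.3333)
q(X) = 5*X**2
((60 + q(3))*(65 - 60) + 3*(-1 + b))*(-67) = ((60 + 5*3**2)*(65 - 60) + 3*(-1 + 4/3))*(-67) = ((60 + 5*9)*5 + 3*(1/3))*(-67) = ((60 + 45)*5 + 1)*(-67) = (105*5 + 1)*(-67) = (525 + 1)*(-67) = 526*(-67) = -35242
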